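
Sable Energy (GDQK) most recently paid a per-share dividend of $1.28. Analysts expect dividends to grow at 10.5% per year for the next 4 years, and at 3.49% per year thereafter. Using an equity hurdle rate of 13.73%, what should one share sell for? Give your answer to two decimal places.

$16.29

Two-stage DDM. Project D₁…D_4 at 0.105, terminal growth 0.0349, discount at r = 0.1373.
D_1 = 1.4144
D_2 = 1.5629
D_3 = 1.7270
D_4 = 1.9084
Terminal value at t=4: TV = D_5/(r−g) = 1.9750/(0.1373−0.0349) = 19.2867
P₀ = 1.4144/(1+0.1373)^1 + 1.5629/(1+0.1373)^2 + 1.7270/(1+0.1373)^3 + 1.9084/(1+0.1373)^4 + 19.2867/(1+0.1373)^4 = 16.2947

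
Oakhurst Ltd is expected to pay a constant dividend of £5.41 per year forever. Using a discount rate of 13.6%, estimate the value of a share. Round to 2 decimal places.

Zero-growth DDM (perpetuity): P₀ = D/r = 5.41 / 0.136 = 39.7794

£39.78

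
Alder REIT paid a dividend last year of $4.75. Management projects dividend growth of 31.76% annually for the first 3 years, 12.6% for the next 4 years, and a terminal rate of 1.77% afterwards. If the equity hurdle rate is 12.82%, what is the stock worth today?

$118.85

Three-stage DDM. Project D₁…D_7; terminal Gordon value at t=7 with g = 0.0177; discount at r = 0.1282.
D_1 = 6.2586
D_2 = 8.2463
D_3 = 10.8654
D_4 = 12.2344
D_5 = 13.7759
D_6 = 15.5117
D_7 = 17.4662
TV_7 = 17.7753/(0.1282−0.0177) = 160.8627
P₀ = Σ Dₜ/(1+r)ᵗ + TV_7/(1+r)^7 = 118.8543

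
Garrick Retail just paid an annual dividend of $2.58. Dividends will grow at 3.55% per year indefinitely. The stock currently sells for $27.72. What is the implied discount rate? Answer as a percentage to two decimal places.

13.19%

Rearranging the constant-growth DDM: r = D₁/P₀ + g.
D₁ = 2.58 × (1 + 0.0355) = 2.6716.
r = 2.6716 / 27.72 + 0.0355 = 0.09638 + 0.0355 = 0.13188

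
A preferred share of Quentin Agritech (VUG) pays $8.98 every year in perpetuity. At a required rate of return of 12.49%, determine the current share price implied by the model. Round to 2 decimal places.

Zero-growth DDM (perpetuity): P₀ = D/r = 8.98 / 0.1249 = 71.8975

$71.90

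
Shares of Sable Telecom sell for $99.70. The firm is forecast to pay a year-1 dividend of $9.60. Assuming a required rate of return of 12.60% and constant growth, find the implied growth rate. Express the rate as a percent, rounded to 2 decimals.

From P₀ = D₁/(r − g), the implied growth is g = r − D₁/P₀.
g = 0.126 − 9.60/99.70 = 0.126 − 0.09629 = 0.02971

2.97%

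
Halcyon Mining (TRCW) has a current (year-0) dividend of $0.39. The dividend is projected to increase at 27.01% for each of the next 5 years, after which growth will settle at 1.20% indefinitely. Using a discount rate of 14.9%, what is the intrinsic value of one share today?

Two-stage DDM. Project D₁…D_5 at 0.2701, terminal growth 0.012, discount at r = 0.149.
D_1 = 0.4953
D_2 = 0.6291
D_3 = 0.7991
D_4 = 1.0149
D_5 = 1.2890
Terminal value at t=5: TV = D_6/(r−g) = 1.3045/(0.149−0.012) = 9.5217
P₀ = 0.4953/(1+0.149)^1 + 0.6291/(1+0.149)^2 + 0.7991/(1+0.149)^3 + 1.0149/(1+0.149)^4 + 1.2890/(1+0.149)^5 + 9.5217/(1+0.149)^5 = 7.4150

$7.41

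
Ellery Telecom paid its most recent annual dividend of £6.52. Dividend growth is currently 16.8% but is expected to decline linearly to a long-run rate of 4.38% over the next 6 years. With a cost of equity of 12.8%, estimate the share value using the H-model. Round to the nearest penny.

H-model: P₀ = D₀[(1+g_L) + H(g_S−g_L)]/(r−g_L), with H = 6/2 = 3.
P₀ = 6.52 × [(1+0.0438) + 3×(0.168−0.0438)] / (0.128−0.0438)
   = 6.52 × 1.4164 / 0.0842 = 109.6785

£109.68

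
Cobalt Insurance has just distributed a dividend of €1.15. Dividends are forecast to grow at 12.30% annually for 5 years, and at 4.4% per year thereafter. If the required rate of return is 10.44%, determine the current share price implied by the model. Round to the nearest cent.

€27.66

Two-stage DDM. Project D₁…D_5 at 0.123, terminal growth 0.044, discount at r = 0.1044.
D_1 = 1.2914
D_2 = 1.4503
D_3 = 1.6287
D_4 = 1.8290
D_5 = 2.0540
Terminal value at t=5: TV = D_6/(r−g) = 2.1444/(0.1044−0.044) = 35.5026
P₀ = 1.2914/(1+0.1044)^1 + 1.4503/(1+0.1044)^2 + 1.6287/(1+0.1044)^3 + 1.8290/(1+0.1044)^4 + 2.0540/(1+0.1044)^5 + 35.5026/(1+0.1044)^5 = 27.6558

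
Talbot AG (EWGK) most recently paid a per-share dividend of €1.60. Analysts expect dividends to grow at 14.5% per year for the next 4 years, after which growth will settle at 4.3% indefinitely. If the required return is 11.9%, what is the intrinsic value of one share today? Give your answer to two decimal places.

Two-stage DDM. Project D₁…D_4 at 0.145, terminal growth 0.043, discount at r = 0.119.
D_1 = 1.8320
D_2 = 2.0976
D_3 = 2.4018
D_4 = 2.7501
Terminal value at t=4: TV = D_5/(r−g) = 2.8683/(0.119−0.043) = 37.7409
P₀ = 1.8320/(1+0.119)^1 + 2.0976/(1+0.119)^2 + 2.4018/(1+0.119)^3 + 2.7501/(1+0.119)^4 + 37.7409/(1+0.119)^4 = 30.8514

€30.85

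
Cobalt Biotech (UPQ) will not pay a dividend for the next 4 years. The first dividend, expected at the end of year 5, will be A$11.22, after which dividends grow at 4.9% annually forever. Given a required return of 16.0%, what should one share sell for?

Deferred-dividend DDM. At t=4 the remaining stream is a growing perpetuity with first payment D_5 = 11.22.
V_4 = D_5/(r−g) = 11.22/(0.16−0.049) = 101.0811
P₀ = V_4/(1+r)^4 = 101.0811/(1+0.16)^4 = 55.8262

A$55.83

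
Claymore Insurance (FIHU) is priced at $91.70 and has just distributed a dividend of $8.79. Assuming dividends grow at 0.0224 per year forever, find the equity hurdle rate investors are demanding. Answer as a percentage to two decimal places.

Rearranging the constant-growth DDM: r = D₁/P₀ + g.
D₁ = 8.79 × (1 + 0.0224) = 8.9869.
r = 8.9869 / 91.70 + 0.0224 = 0.09800 + 0.0224 = 0.12040

12.04%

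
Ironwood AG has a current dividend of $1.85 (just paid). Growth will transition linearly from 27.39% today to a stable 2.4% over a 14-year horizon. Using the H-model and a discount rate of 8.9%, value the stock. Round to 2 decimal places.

$78.93

H-model: P₀ = D₀[(1+g_L) + H(g_S−g_L)]/(r−g_L), with H = 14/2 = 7.
P₀ = 1.85 × [(1+0.024) + 7×(0.2739−0.024)] / (0.089−0.024)
   = 1.85 × 2.7733 / 0.065 = 78.9324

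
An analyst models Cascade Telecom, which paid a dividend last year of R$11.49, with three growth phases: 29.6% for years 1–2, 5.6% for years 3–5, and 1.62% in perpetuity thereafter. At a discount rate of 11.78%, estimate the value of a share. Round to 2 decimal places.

Three-stage DDM. Project D₁…D_5; terminal Gordon value at t=5 with g = 0.0162; discount at r = 0.1178.
D_1 = 14.8910
D_2 = 19.2988
D_3 = 20.3795
D_4 = 21.5208
D_5 = 22.7259
TV_5 = 23.0941/(0.1178−0.0162) = 227.3041
P₀ = Σ Dₜ/(1+r)ᵗ + TV_5/(1+r)^5 = 200.4190

R$200.42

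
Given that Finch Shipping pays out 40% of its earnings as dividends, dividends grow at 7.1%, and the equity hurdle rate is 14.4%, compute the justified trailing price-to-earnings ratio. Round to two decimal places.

Justified trailing P/E = b(1+g)/(r−g) = 0.40×(1+0.071)/(0.144−0.071) = 5.8685

5.87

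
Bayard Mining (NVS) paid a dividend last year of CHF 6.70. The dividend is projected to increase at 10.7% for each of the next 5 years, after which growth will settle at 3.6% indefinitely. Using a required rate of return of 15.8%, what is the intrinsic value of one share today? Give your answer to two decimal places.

CHF 74.75

Two-stage DDM. Project D₁…D_5 at 0.107, terminal growth 0.036, discount at r = 0.158.
D_1 = 7.4169
D_2 = 8.2105
D_3 = 9.0890
D_4 = 10.0616
D_5 = 11.1381
Terminal value at t=5: TV = D_6/(r−g) = 11.5391/(0.158−0.036) = 94.5829
P₀ = 7.4169/(1+0.158)^1 + 8.2105/(1+0.158)^2 + 9.0890/(1+0.158)^3 + 10.0616/(1+0.158)^4 + 11.1381/(1+0.158)^5 + 94.5829/(1+0.158)^5 = 74.7477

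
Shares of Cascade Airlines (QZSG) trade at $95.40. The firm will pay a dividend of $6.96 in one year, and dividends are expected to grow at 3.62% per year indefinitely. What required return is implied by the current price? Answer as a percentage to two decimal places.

Rearranging the constant-growth DDM: r = D₁/P₀ + g.
r = 6.9600 / 95.40 + 0.0362 = 0.07296 + 0.0362 = 0.10916

10.92%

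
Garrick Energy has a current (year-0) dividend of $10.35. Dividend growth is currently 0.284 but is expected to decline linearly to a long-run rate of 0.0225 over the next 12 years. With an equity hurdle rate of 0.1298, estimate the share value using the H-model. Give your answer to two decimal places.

$249.97

H-model: P₀ = D₀[(1+g_L) + H(g_S−g_L)]/(r−g_L), with H = 12/2 = 6.
P₀ = 10.35 × [(1+0.0225) + 6×(0.284−0.0225)] / (0.1298−0.0225)
   = 10.35 × 2.5915 / 0.1073 = 249.9723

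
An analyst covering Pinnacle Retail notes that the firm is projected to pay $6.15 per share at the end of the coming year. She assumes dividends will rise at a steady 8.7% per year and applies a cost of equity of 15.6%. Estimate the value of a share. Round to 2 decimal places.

$89.13

Gordon growth model: P₀ = D₁/(r − g), with D₁ = 6.15 given directly.
P₀ = 6.1500 / (0.156 − 0.087) = 6.1500 / 0.069 = 89.1304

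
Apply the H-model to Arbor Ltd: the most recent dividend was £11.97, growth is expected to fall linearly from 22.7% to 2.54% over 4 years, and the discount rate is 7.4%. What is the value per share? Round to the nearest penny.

£351.86

H-model: P₀ = D₀[(1+g_L) + H(g_S−g_L)]/(r−g_L), with H = 4/2 = 2.
P₀ = 11.97 × [(1+0.0254) + 2×(0.227−0.0254)] / (0.074−0.0254)
   = 11.97 × 1.4286 / 0.0486 = 351.8589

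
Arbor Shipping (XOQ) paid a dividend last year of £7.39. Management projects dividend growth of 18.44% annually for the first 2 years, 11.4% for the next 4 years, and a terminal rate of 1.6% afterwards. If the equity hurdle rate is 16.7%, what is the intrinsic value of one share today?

£84.78

Three-stage DDM. Project D₁…D_6; terminal Gordon value at t=6 with g = 0.016; discount at r = 0.167.
D_1 = 8.7527
D_2 = 10.3667
D_3 = 11.5485
D_4 = 12.8651
D_5 = 14.3317
D_6 = 15.9655
TV_6 = 16.2209/(0.167−0.016) = 107.4234
P₀ = Σ Dₜ/(1+r)ᵗ + TV_6/(1+r)^6 = 84.7845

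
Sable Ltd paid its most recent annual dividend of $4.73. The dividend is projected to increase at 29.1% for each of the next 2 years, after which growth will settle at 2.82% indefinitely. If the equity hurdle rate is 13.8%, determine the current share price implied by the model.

Two-stage DDM. Project D₁…D_2 at 0.291, terminal growth 0.0282, discount at r = 0.138.
D_1 = 6.1064
D_2 = 7.8834
Terminal value at t=2: TV = D_3/(r−g) = 8.1057/(0.138−0.0282) = 73.8225
P₀ = 6.1064/(1+0.138)^1 + 7.8834/(1+0.138)^2 + 73.8225/(1+0.138)^2 = 68.4572

$68.46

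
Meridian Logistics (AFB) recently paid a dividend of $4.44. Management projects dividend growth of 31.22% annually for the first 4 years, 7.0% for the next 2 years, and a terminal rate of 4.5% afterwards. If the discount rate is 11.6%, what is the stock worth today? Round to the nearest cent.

Three-stage DDM. Project D₁…D_6; terminal Gordon value at t=6 with g = 0.045; discount at r = 0.116.
D_1 = 5.8262
D_2 = 7.6451
D_3 = 10.0319
D_4 = 13.1639
D_5 = 14.0853
D_6 = 15.0713
TV_6 = 15.7495/(0.116−0.045) = 221.8240
P₀ = Σ Dₜ/(1+r)ᵗ + TV_6/(1+r)^6 = 157.8225

$157.82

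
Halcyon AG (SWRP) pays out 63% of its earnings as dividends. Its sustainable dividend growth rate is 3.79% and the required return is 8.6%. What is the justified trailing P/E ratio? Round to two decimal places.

13.59

Justified trailing P/E = b(1+g)/(r−g) = 0.63×(1+0.0379)/(0.086−0.0379) = 13.5941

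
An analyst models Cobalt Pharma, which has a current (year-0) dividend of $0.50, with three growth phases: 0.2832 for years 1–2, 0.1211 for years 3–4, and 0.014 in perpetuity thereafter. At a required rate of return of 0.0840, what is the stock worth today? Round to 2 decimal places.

Three-stage DDM. Project D₁…D_4; terminal Gordon value at t=4 with g = 0.014; discount at r = 0.084.
D_1 = 0.6416
D_2 = 0.8233
D_3 = 0.9230
D_4 = 1.0348
TV_4 = 1.0493/(0.084−0.014) = 14.9895
P₀ = Σ Dₜ/(1+r)ᵗ + TV_4/(1+r)^4 = 13.6226

$13.62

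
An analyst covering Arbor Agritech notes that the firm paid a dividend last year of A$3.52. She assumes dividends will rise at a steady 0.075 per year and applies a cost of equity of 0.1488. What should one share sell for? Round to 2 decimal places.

A$51.27

Gordon growth model: P₀ = D₁/(r − g). D₁ = 3.52 × (1 + 0.075) = 3.7840.
P₀ = 3.7840 / (0.1488 − 0.075) = 3.7840 / 0.0738 = 51.2737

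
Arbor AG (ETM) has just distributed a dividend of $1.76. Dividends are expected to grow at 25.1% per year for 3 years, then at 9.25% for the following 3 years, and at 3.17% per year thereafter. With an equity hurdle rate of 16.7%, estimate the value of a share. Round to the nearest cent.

Three-stage DDM. Project D₁…D_6; terminal Gordon value at t=6 with g = 0.0317; discount at r = 0.167.
D_1 = 2.2018
D_2 = 2.7544
D_3 = 3.4458
D_4 = 3.7645
D_5 = 4.1127
D_6 = 4.4931
TV_6 = 4.6356/(0.167−0.0317) = 34.2614
P₀ = Σ Dₜ/(1+r)ᵗ + TV_6/(1+r)^6 = 25.3495

$25.35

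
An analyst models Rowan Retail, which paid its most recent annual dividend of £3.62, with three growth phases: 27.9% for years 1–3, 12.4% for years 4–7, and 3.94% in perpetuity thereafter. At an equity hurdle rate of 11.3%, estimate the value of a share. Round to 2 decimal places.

£117.65

Three-stage DDM. Project D₁…D_7; terminal Gordon value at t=7 with g = 0.0394; discount at r = 0.113.
D_1 = 4.6300
D_2 = 5.9217
D_3 = 7.5739
D_4 = 8.5131
D_5 = 9.5687
D_6 = 10.7552
D_7 = 12.0889
TV_7 = 12.5652/(0.113−0.0394) = 170.7223
P₀ = Σ Dₜ/(1+r)ᵗ + TV_7/(1+r)^7 = 117.6460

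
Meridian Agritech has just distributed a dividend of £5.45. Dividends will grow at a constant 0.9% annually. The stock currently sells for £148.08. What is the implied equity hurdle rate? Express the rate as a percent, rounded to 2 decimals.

4.61%

Rearranging the constant-growth DDM: r = D₁/P₀ + g.
D₁ = 5.45 × (1 + 0.009) = 5.4990.
r = 5.4990 / 148.08 + 0.009 = 0.03714 + 0.009 = 0.04614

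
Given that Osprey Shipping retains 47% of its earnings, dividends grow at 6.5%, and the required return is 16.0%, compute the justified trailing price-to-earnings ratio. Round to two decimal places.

Payout ratio b = 1 − 0.47 = 0.53.
Justified trailing P/E = b(1+g)/(r−g) = 0.53×(1+0.065)/(0.16−0.065) = 5.9416

5.94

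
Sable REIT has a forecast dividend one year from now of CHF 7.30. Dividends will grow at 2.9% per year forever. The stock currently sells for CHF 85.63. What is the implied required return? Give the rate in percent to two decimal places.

Rearranging the constant-growth DDM: r = D₁/P₀ + g.
r = 7.3000 / 85.63 + 0.029 = 0.08525 + 0.029 = 0.11425

11.43%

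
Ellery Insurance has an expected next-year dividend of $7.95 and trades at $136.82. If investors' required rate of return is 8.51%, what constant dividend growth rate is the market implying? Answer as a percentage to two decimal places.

2.70%

From P₀ = D₁/(r − g), the implied growth is g = r − D₁/P₀.
g = 0.0851 − 7.95/136.82 = 0.0851 − 0.05811 = 0.02699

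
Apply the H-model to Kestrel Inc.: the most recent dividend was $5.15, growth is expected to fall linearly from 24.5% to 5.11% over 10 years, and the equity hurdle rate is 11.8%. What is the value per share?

$155.55

H-model: P₀ = D₀[(1+g_L) + H(g_S−g_L)]/(r−g_L), with H = 10/2 = 5.
P₀ = 5.15 × [(1+0.0511) + 5×(0.245−0.0511)] / (0.118−0.0511)
   = 5.15 × 2.0206 / 0.0669 = 155.5469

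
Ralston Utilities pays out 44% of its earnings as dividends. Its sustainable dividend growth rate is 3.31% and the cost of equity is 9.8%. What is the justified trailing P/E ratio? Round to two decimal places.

7.00

Justified trailing P/E = b(1+g)/(r−g) = 0.44×(1+0.0331)/(0.098−0.0331) = 7.0041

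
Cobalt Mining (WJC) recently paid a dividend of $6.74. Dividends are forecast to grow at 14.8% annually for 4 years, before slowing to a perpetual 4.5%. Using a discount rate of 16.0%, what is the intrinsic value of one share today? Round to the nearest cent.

Two-stage DDM. Project D₁…D_4 at 0.148, terminal growth 0.045, discount at r = 0.16.
D_1 = 7.7375
D_2 = 8.8827
D_3 = 10.1973
D_4 = 11.7065
Terminal value at t=4: TV = D_5/(r−g) = 12.2333/(0.16−0.045) = 106.3765
P₀ = 7.7375/(1+0.16)^1 + 8.8827/(1+0.16)^2 + 10.1973/(1+0.16)^3 + 11.7065/(1+0.16)^4 + 106.3765/(1+0.16)^4 = 85.0208

$85.02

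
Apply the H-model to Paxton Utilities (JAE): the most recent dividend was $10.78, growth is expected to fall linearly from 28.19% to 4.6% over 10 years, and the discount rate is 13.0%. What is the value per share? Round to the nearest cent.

H-model: P₀ = D₀[(1+g_L) + H(g_S−g_L)]/(r−g_L), with H = 10/2 = 5.
P₀ = 10.78 × [(1+0.046) + 5×(0.2819−0.046)] / (0.13−0.046)
   = 10.78 × 2.2255 / 0.084 = 285.6058

$285.61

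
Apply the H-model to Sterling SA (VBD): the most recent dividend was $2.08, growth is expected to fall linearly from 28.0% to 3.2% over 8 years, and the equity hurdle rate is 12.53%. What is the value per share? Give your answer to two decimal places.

H-model: P₀ = D₀[(1+g_L) + H(g_S−g_L)]/(r−g_L), with H = 8/2 = 4.
P₀ = 2.08 × [(1+0.032) + 4×(0.28−0.032)] / (0.1253−0.032)
   = 2.08 × 2.0240 / 0.0933 = 45.1224

$45.12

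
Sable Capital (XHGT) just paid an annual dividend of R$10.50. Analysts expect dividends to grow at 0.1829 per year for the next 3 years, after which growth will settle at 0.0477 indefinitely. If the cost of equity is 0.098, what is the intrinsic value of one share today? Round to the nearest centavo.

Two-stage DDM. Project D₁…D_3 at 0.1829, terminal growth 0.0477, discount at r = 0.098.
D_1 = 12.4205
D_2 = 14.6922
D_3 = 17.3793
Terminal value at t=3: TV = D_4/(r−g) = 18.2083/(0.098−0.0477) = 361.9948
P₀ = 12.4205/(1+0.098)^1 + 14.6922/(1+0.098)^2 + 17.3793/(1+0.098)^3 + 361.9948/(1+0.098)^3 = 310.0882

R$310.09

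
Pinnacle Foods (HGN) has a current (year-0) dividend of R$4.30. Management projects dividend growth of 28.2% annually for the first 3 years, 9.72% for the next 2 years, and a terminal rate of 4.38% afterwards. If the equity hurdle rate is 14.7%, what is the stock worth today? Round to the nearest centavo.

R$82.99

Three-stage DDM. Project D₁…D_5; terminal Gordon value at t=5 with g = 0.0438; discount at r = 0.147.
D_1 = 5.5126
D_2 = 7.0672
D_3 = 9.0601
D_4 = 9.9407
D_5 = 10.9070
TV_5 = 11.3847/(0.147−0.0438) = 110.3168
P₀ = Σ Dₜ/(1+r)ᵗ + TV_5/(1+r)^5 = 82.9872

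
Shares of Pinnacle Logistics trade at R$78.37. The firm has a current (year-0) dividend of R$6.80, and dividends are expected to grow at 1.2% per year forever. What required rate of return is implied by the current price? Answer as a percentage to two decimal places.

9.98%

Rearranging the constant-growth DDM: r = D₁/P₀ + g.
D₁ = 6.80 × (1 + 0.012) = 6.8816.
r = 6.8816 / 78.37 + 0.012 = 0.08781 + 0.012 = 0.09981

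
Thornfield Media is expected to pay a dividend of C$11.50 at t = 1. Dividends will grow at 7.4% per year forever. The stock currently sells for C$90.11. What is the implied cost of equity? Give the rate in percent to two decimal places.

Rearranging the constant-growth DDM: r = D₁/P₀ + g.
r = 11.5000 / 90.11 + 0.074 = 0.12762 + 0.074 = 0.20162

20.16%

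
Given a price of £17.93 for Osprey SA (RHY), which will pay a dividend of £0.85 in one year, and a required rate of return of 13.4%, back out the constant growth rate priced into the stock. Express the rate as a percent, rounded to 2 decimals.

From P₀ = D₁/(r − g), the implied growth is g = r − D₁/P₀.
g = 0.134 − 0.85/17.93 = 0.134 − 0.04741 = 0.08659

8.66%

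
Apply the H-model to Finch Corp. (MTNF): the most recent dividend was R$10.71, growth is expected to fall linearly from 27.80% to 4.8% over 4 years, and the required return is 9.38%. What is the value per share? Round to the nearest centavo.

H-model: P₀ = D₀[(1+g_L) + H(g_S−g_L)]/(r−g_L), with H = 4/2 = 2.
P₀ = 10.71 × [(1+0.048) + 2×(0.278−0.048)] / (0.0938−0.048)
   = 10.71 × 1.5080 / 0.0458 = 352.6349

R$352.63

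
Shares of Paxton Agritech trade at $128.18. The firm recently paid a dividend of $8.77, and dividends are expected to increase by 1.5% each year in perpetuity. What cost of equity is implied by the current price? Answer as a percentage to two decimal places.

8.44%

Rearranging the constant-growth DDM: r = D₁/P₀ + g.
D₁ = 8.77 × (1 + 0.015) = 8.9015.
r = 8.9015 / 128.18 + 0.015 = 0.06945 + 0.015 = 0.08445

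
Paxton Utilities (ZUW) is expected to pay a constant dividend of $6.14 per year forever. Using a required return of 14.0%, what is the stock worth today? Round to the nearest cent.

Zero-growth DDM (perpetuity): P₀ = D/r = 6.14 / 0.14 = 43.8571

$43.86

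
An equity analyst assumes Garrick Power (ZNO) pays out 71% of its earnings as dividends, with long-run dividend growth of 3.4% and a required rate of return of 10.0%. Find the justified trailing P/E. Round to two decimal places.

Justified trailing P/E = b(1+g)/(r−g) = 0.71×(1+0.034)/(0.1−0.034) = 11.1233

11.12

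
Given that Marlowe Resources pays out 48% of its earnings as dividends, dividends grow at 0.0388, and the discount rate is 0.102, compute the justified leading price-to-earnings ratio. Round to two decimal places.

7.59

Justified leading P/E = b/(r−g) = 0.48/(0.102−0.0388) = 7.5949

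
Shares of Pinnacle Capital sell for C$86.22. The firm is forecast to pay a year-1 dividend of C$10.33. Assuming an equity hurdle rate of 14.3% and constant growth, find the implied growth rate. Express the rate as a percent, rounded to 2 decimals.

2.32%

From P₀ = D₁/(r − g), the implied growth is g = r − D₁/P₀.
g = 0.143 − 10.33/86.22 = 0.143 − 0.11981 = 0.02319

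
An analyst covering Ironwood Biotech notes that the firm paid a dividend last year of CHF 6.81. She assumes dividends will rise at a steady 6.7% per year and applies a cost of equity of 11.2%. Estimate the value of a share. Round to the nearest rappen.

CHF 161.47

Gordon growth model: P₀ = D₁/(r − g). D₁ = 6.81 × (1 + 0.067) = 7.2663.
P₀ = 7.2663 / (0.112 − 0.067) = 7.2663 / 0.045 = 161.4727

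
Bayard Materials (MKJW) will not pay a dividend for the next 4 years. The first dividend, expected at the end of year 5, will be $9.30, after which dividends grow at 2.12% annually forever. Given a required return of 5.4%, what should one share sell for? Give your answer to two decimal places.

$229.75

Deferred-dividend DDM. At t=4 the remaining stream is a growing perpetuity with first payment D_5 = 9.30.
V_4 = D_5/(r−g) = 9.30/(0.054−0.0212) = 283.5366
P₀ = V_4/(1+r)^4 = 283.5366/(1+0.054)^4 = 229.7453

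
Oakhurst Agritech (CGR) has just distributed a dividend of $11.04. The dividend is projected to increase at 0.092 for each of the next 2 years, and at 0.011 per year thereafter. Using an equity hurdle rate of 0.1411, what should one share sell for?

$99.24

Two-stage DDM. Project D₁…D_2 at 0.092, terminal growth 0.011, discount at r = 0.1411.
D_1 = 12.0557
D_2 = 13.1648
Terminal value at t=2: TV = D_3/(r−g) = 13.3096/(0.1411−0.011) = 102.3030
P₀ = 12.0557/(1+0.1411)^1 + 13.1648/(1+0.1411)^2 + 102.3030/(1+0.1411)^2 = 99.2424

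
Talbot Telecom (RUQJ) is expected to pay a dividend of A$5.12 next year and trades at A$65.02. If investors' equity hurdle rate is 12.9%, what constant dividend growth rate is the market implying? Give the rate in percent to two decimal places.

5.03%

From P₀ = D₁/(r − g), the implied growth is g = r − D₁/P₀.
g = 0.129 − 5.12/65.02 = 0.129 − 0.07875 = 0.05025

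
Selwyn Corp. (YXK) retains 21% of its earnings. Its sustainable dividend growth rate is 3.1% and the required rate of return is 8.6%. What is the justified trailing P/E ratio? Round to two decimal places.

14.81

Payout ratio b = 1 − 0.21 = 0.79.
Justified trailing P/E = b(1+g)/(r−g) = 0.79×(1+0.031)/(0.086−0.031) = 14.8089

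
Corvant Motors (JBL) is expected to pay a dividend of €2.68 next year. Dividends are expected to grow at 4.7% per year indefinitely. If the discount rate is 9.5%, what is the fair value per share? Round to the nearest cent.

Gordon growth model: P₀ = D₁/(r − g), with D₁ = 2.68 given directly.
P₀ = 2.6800 / (0.095 − 0.047) = 2.6800 / 0.048 = 55.8333

€55.83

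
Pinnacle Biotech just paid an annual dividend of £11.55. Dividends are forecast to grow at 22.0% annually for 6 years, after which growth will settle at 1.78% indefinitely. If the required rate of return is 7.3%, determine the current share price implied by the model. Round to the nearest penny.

£571.36

Two-stage DDM. Project D₁…D_6 at 0.22, terminal growth 0.0178, discount at r = 0.073.
D_1 = 14.0910
D_2 = 17.1910
D_3 = 20.9730
D_4 = 25.5871
D_5 = 31.2163
D_6 = 38.0839
Terminal value at t=6: TV = D_7/(r−g) = 38.7618/(0.073−0.0178) = 702.2057
P₀ = 14.0910/(1+0.073)^1 + 17.1910/(1+0.073)^2 + 20.9730/(1+0.073)^3 + 25.5871/(1+0.073)^4 + 31.2163/(1+0.073)^5 + 38.0839/(1+0.073)^6 + 702.2057/(1+0.073)^6 = 571.3598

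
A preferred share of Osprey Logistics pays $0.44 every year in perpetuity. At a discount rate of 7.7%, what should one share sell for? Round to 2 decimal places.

Zero-growth DDM (perpetuity): P₀ = D/r = 0.44 / 0.077 = 5.7143

$5.71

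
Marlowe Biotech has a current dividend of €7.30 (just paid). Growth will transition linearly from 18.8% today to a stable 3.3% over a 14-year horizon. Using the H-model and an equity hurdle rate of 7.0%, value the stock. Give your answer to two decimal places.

€417.88

H-model: P₀ = D₀[(1+g_L) + H(g_S−g_L)]/(r−g_L), with H = 14/2 = 7.
P₀ = 7.30 × [(1+0.033) + 7×(0.188−0.033)] / (0.07−0.033)
   = 7.30 × 2.1180 / 0.037 = 417.8757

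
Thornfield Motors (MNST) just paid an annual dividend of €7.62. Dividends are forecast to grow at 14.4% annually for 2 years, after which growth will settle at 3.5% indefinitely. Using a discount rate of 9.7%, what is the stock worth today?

€154.57

Two-stage DDM. Project D₁…D_2 at 0.144, terminal growth 0.035, discount at r = 0.097.
D_1 = 8.7173
D_2 = 9.9726
Terminal value at t=2: TV = D_3/(r−g) = 10.3216/(0.097−0.035) = 166.4776
P₀ = 8.7173/(1+0.097)^1 + 9.9726/(1+0.097)^2 + 166.4776/(1+0.097)^2 = 154.5717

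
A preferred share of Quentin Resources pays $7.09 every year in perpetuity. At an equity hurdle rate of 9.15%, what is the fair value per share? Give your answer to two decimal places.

$77.49

Zero-growth DDM (perpetuity): P₀ = D/r = 7.09 / 0.0915 = 77.4863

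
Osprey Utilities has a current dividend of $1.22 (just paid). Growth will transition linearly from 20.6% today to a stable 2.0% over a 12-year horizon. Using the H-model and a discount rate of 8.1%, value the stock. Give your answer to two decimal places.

H-model: P₀ = D₀[(1+g_L) + H(g_S−g_L)]/(r−g_L), with H = 12/2 = 6.
P₀ = 1.22 × [(1+0.02) + 6×(0.206−0.02)] / (0.081−0.02)
   = 1.22 × 2.1360 / 0.061 = 42.7200

$42.72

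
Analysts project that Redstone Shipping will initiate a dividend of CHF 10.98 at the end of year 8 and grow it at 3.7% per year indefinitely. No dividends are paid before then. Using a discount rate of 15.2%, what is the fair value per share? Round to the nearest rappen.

CHF 35.46

Deferred-dividend DDM. At t=7 the remaining stream is a growing perpetuity with first payment D_8 = 10.98.
V_7 = D_8/(r−g) = 10.98/(0.152−0.037) = 95.4783
P₀ = V_7/(1+r)^7 = 95.4783/(1+0.152)^7 = 35.4599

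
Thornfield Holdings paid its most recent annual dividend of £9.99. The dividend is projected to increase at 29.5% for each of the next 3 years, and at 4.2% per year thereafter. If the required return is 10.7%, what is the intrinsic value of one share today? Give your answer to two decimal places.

£297.73

Two-stage DDM. Project D₁…D_3 at 0.295, terminal growth 0.042, discount at r = 0.107.
D_1 = 12.9370
D_2 = 16.7535
D_3 = 21.6958
Terminal value at t=3: TV = D_4/(r−g) = 22.6070/(0.107−0.042) = 347.7997
P₀ = 12.9370/(1+0.107)^1 + 16.7535/(1+0.107)^2 + 21.6958/(1+0.107)^3 + 347.7997/(1+0.107)^3 = 297.7322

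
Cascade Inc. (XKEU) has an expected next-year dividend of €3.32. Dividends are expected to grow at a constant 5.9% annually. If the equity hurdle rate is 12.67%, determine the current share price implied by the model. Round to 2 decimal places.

Gordon growth model: P₀ = D₁/(r − g), with D₁ = 3.32 given directly.
P₀ = 3.3200 / (0.1267 − 0.059) = 3.3200 / 0.0677 = 49.0399

€49.04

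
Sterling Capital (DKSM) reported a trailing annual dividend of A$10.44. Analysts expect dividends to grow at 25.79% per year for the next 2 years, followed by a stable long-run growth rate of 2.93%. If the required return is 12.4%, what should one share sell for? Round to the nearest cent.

A$166.88

Two-stage DDM. Project D₁…D_2 at 0.2579, terminal growth 0.0293, discount at r = 0.124.
D_1 = 13.1325
D_2 = 16.5193
Terminal value at t=2: TV = D_3/(r−g) = 17.0034/(0.124−0.0293) = 179.5497
P₀ = 13.1325/(1+0.124)^1 + 16.5193/(1+0.124)^2 + 179.5497/(1+0.124)^2 = 166.8782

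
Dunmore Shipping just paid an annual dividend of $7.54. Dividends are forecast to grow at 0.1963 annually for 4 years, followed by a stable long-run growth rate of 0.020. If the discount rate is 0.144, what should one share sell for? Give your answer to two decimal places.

$107.93

Two-stage DDM. Project D₁…D_4 at 0.1963, terminal growth 0.02, discount at r = 0.144.
D_1 = 9.0201
D_2 = 10.7907
D_3 = 12.9090
D_4 = 15.4430
Terminal value at t=4: TV = D_5/(r−g) = 15.7519/(0.144−0.02) = 127.0312
P₀ = 9.0201/(1+0.144)^1 + 10.7907/(1+0.144)^2 + 12.9090/(1+0.144)^3 + 15.4430/(1+0.144)^4 + 127.0312/(1+0.144)^4 = 107.9345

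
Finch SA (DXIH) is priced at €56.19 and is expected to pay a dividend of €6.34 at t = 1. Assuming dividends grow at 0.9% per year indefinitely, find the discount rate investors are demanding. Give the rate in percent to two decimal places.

Rearranging the constant-growth DDM: r = D₁/P₀ + g.
r = 6.3400 / 56.19 + 0.009 = 0.11283 + 0.009 = 0.12183

12.18%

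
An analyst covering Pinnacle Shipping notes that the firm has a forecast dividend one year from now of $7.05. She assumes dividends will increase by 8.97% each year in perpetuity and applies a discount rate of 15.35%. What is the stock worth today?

$110.50

Gordon growth model: P₀ = D₁/(r − g), with D₁ = 7.05 given directly.
P₀ = 7.0500 / (0.1535 − 0.0897) = 7.0500 / 0.0638 = 110.5016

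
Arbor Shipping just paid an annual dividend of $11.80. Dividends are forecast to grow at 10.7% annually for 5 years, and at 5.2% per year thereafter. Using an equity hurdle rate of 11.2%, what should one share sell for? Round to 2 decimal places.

$260.49

Two-stage DDM. Project D₁…D_5 at 0.107, terminal growth 0.052, discount at r = 0.112.
D_1 = 13.0626
D_2 = 14.4603
D_3 = 16.0076
D_4 = 17.7204
D_5 = 19.6164
Terminal value at t=5: TV = D_6/(r−g) = 20.6365/(0.112−0.052) = 343.9415
P₀ = 13.0626/(1+0.112)^1 + 14.4603/(1+0.112)^2 + 16.0076/(1+0.112)^3 + 17.7204/(1+0.112)^4 + 19.6164/(1+0.112)^5 + 343.9415/(1+0.112)^5 = 260.4925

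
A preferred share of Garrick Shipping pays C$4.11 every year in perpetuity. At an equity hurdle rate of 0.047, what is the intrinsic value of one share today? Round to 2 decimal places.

Zero-growth DDM (perpetuity): P₀ = D/r = 4.11 / 0.047 = 87.4468

C$87.45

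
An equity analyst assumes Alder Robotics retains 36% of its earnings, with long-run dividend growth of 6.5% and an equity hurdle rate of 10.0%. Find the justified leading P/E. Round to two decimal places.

Payout ratio b = 1 − 0.36 = 0.64.
Justified leading P/E = b/(r−g) = 0.64/(0.1−0.065) = 18.2857

18.29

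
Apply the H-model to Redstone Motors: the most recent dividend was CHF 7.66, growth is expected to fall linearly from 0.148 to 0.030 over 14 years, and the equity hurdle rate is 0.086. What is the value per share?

H-model: P₀ = D₀[(1+g_L) + H(g_S−g_L)]/(r−g_L), with H = 14/2 = 7.
P₀ = 7.66 × [(1+0.03) + 7×(0.148−0.03)] / (0.086−0.03)
   = 7.66 × 1.8560 / 0.056 = 253.8743

CHF 253.87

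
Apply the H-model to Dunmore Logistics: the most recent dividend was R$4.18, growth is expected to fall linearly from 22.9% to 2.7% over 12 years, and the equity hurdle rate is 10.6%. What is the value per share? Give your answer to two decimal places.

H-model: P₀ = D₀[(1+g_L) + H(g_S−g_L)]/(r−g_L), with H = 12/2 = 6.
P₀ = 4.18 × [(1+0.027) + 6×(0.229−0.027)] / (0.106−0.027)
   = 4.18 × 2.2390 / 0.079 = 118.4686

R$118.47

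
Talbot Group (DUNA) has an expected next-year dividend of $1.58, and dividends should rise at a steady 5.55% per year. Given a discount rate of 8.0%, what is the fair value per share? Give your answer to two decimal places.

Gordon growth model: P₀ = D₁/(r − g), with D₁ = 1.58 given directly.
P₀ = 1.5800 / (0.08 − 0.0555) = 1.5800 / 0.0245 = 64.4898

$64.49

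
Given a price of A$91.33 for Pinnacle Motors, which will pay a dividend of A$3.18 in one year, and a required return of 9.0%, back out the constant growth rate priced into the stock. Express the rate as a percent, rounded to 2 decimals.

5.52%

From P₀ = D₁/(r − g), the implied growth is g = r − D₁/P₀.
g = 0.09 − 3.18/91.33 = 0.09 − 0.03482 = 0.05518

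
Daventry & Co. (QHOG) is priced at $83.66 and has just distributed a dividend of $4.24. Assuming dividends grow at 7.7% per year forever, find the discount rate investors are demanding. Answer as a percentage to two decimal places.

13.16%

Rearranging the constant-growth DDM: r = D₁/P₀ + g.
D₁ = 4.24 × (1 + 0.077) = 4.5665.
r = 4.5665 / 83.66 + 0.077 = 0.05458 + 0.077 = 0.13158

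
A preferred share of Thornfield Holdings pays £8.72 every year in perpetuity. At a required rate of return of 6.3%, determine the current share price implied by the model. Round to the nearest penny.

Zero-growth DDM (perpetuity): P₀ = D/r = 8.72 / 0.063 = 138.4127

£138.41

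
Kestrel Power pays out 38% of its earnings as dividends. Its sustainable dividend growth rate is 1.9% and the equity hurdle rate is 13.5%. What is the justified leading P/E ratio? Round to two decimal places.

Justified leading P/E = b/(r−g) = 0.38/(0.135−0.019) = 3.2759

3.28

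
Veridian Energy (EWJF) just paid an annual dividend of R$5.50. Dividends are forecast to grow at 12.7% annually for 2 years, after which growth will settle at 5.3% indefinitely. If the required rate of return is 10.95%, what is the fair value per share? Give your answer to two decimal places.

R$117.03

Two-stage DDM. Project D₁…D_2 at 0.127, terminal growth 0.053, discount at r = 0.1095.
D_1 = 6.1985
D_2 = 6.9857
Terminal value at t=2: TV = D_3/(r−g) = 7.3560/(0.1095−0.053) = 130.1938
P₀ = 6.1985/(1+0.1095)^1 + 6.9857/(1+0.1095)^2 + 130.1938/(1+0.1095)^2 = 117.0251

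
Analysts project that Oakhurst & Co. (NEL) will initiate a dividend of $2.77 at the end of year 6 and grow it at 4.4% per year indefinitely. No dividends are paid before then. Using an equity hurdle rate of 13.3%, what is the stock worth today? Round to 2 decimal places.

$16.67

Deferred-dividend DDM. At t=5 the remaining stream is a growing perpetuity with first payment D_6 = 2.77.
V_5 = D_6/(r−g) = 2.77/(0.133−0.044) = 31.1236
P₀ = V_5/(1+r)^5 = 31.1236/(1+0.133)^5 = 16.6702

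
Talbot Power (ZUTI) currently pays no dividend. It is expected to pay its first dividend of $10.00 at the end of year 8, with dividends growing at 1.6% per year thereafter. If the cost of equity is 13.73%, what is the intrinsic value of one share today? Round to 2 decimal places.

Deferred-dividend DDM. At t=7 the remaining stream is a growing perpetuity with first payment D_8 = 10.00.
V_7 = D_8/(r−g) = 10.00/(0.1373−0.016) = 82.4402
P₀ = V_7/(1+r)^7 = 82.4402/(1+0.1373)^7 = 33.4976

$33.50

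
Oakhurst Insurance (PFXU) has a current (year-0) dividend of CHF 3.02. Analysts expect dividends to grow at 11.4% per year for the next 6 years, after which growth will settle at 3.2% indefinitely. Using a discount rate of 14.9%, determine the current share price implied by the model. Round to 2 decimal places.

CHF 38.41

Two-stage DDM. Project D₁…D_6 at 0.114, terminal growth 0.032, discount at r = 0.149.
D_1 = 3.3643
D_2 = 3.7478
D_3 = 4.1751
D_4 = 4.6510
D_5 = 5.1812
D_6 = 5.7719
Terminal value at t=6: TV = D_7/(r−g) = 5.9566/(0.149−0.032) = 50.9110
P₀ = 3.3643/(1+0.149)^1 + 3.7478/(1+0.149)^2 + 4.1751/(1+0.149)^3 + 4.6510/(1+0.149)^4 + 5.1812/(1+0.149)^5 + 5.7719/(1+0.149)^6 + 50.9110/(1+0.149)^6 = 38.4087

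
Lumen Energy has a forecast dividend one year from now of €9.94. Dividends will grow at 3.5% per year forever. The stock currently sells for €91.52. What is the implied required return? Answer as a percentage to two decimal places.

14.36%

Rearranging the constant-growth DDM: r = D₁/P₀ + g.
r = 9.9400 / 91.52 + 0.035 = 0.10861 + 0.035 = 0.14361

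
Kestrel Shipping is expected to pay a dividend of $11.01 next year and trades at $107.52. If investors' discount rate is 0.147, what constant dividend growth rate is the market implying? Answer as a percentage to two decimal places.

4.46%

From P₀ = D₁/(r − g), the implied growth is g = r − D₁/P₀.
g = 0.147 − 11.01/107.52 = 0.147 − 0.10240 = 0.04460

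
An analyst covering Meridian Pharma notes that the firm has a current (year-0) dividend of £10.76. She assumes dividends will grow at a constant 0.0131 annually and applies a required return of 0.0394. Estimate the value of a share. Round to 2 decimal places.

£414.49

Gordon growth model: P₀ = D₁/(r − g). D₁ = 10.76 × (1 + 0.0131) = 10.9010.
P₀ = 10.9010 / (0.0394 − 0.0131) = 10.9010 / 0.0263 = 414.4850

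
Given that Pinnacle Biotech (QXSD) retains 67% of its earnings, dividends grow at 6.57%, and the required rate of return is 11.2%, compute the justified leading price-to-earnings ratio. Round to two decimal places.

Payout ratio b = 1 − 0.67 = 0.33.
Justified leading P/E = b/(r−g) = 0.33/(0.112−0.0657) = 7.1274

7.13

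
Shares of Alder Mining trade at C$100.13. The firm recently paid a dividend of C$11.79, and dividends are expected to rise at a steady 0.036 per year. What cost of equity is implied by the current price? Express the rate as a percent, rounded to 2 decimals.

Rearranging the constant-growth DDM: r = D₁/P₀ + g.
D₁ = 11.79 × (1 + 0.036) = 12.2144.
r = 12.2144 / 100.13 + 0.036 = 0.12199 + 0.036 = 0.15799

15.80%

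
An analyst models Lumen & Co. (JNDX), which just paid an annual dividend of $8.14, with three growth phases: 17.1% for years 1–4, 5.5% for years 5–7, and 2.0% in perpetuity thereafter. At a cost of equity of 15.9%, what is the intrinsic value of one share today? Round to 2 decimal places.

Three-stage DDM. Project D₁…D_7; terminal Gordon value at t=7 with g = 0.02; discount at r = 0.159.
D_1 = 9.5319
D_2 = 11.1619
D_3 = 13.0706
D_4 = 15.3057
D_5 = 16.1475
D_6 = 17.0356
D_7 = 17.9725
TV_7 = 18.3320/(0.159−0.02) = 131.8848
P₀ = Σ Dₜ/(1+r)ᵗ + TV_7/(1+r)^7 = 101.5062

$101.51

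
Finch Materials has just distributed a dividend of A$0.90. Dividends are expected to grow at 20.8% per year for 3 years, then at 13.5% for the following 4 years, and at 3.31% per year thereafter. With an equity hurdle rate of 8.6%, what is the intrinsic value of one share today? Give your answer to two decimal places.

A$37.75

Three-stage DDM. Project D₁…D_7; terminal Gordon value at t=7 with g = 0.0331; discount at r = 0.086.
D_1 = 1.0872
D_2 = 1.3133
D_3 = 1.5865
D_4 = 1.8007
D_5 = 2.0438
D_6 = 2.3197
D_7 = 2.6329
TV_7 = 2.7200/(0.086−0.0331) = 51.4178
P₀ = Σ Dₜ/(1+r)ᵗ + TV_7/(1+r)^7 = 37.7532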